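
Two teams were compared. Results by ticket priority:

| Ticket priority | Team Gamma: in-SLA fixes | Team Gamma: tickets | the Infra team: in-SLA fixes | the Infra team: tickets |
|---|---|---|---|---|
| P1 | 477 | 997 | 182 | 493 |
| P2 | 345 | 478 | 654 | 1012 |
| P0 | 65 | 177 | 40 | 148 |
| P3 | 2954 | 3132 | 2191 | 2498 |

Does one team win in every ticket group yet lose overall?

No

P1: Team Gamma 477/997 = 47.8%, the Infra team 182/493 = 36.9% → Team Gamma
P2: Team Gamma 345/478 = 72.2%, the Infra team 654/1012 = 64.6% → Team Gamma
P0: Team Gamma 65/177 = 36.7%, the Infra team 40/148 = 27.0% → Team Gamma
P3: Team Gamma 2954/3132 = 94.3%, the Infra team 2191/2498 = 87.7% → Team Gamma
Overall: Team Gamma 3841/4784 = 80.3%, the Infra team 3067/4151 = 73.9% → Team Gamma
Team Gamma wins overall and in every ticket group — no reversal.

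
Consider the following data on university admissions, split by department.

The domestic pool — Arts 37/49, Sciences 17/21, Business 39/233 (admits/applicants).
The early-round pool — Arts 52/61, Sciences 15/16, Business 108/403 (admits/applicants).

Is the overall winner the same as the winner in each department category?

Arts: the domestic pool 37/49 = 75.5%, the early-round pool 52/61 = 85.2% → the early-round pool
Sciences: the domestic pool 17/21 = 81.0%, the early-round pool 15/16 = 93.8% → the early-round pool
Business: the domestic pool 39/233 = 16.7%, the early-round pool 108/403 = 26.8% → the early-round pool
Overall: the domestic pool 93/303 = 30.7%, the early-round pool 175/480 = 36.5% → the early-round pool
The early-round pool wins overall and in every department group — no reversal.

Yes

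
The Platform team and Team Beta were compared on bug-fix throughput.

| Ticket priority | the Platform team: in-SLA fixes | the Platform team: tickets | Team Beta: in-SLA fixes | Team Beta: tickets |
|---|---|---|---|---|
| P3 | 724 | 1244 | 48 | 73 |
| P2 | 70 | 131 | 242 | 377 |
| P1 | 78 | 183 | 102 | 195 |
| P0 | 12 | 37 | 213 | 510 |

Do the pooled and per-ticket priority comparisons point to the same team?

No

P3: the Platform team 724/1244 = 58.2%, Team Beta 48/73 = 65.8% → Team Beta
P2: the Platform team 70/131 = 53.4%, Team Beta 242/377 = 64.2% → Team Beta
P1: the Platform team 78/183 = 42.6%, Team Beta 102/195 = 52.3% → Team Beta
P0: the Platform team 12/37 = 32.4%, Team Beta 213/510 = 41.8% → Team Beta
Overall: the Platform team 884/1595 = 55.4%, Team Beta 605/1155 = 52.4% → the Platform team
Team Beta wins each ticket group but the Platform team wins overall — the comparison reverses. Team Beta's tickets skew toward P0, which has a lower base rate.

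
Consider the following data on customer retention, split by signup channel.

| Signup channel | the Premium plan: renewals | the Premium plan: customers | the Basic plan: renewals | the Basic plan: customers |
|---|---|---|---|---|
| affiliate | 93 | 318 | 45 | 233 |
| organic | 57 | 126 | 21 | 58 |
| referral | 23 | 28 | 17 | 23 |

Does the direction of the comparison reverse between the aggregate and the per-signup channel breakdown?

No

Affiliate: the Premium plan 93/318 = 29.2%, the Basic plan 45/233 = 19.3% → the Premium plan
Organic: the Premium plan 57/126 = 45.2%, the Basic plan 21/58 = 36.2% → the Premium plan
Referral: the Premium plan 23/28 = 82.1%, the Basic plan 17/23 = 73.9% → the Premium plan
Overall: the Premium plan 173/472 = 36.7%, the Basic plan 83/314 = 26.4% → the Premium plan
The Premium plan wins overall and in every signup group — no reversal.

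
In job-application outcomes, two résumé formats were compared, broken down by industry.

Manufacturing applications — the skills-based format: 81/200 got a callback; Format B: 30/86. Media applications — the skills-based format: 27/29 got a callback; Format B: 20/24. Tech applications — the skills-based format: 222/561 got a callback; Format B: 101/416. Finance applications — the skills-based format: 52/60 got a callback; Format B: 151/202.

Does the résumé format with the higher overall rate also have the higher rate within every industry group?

Manufacturing: the skills-based format 81/200 = 40.5%, Format B 30/86 = 34.9% → the skills-based format
Media: the skills-based format 27/29 = 93.1%, Format B 20/24 = 83.3% → the skills-based format
Tech: the skills-based format 222/561 = 39.6%, Format B 101/416 = 24.3% → the skills-based format
Finance: the skills-based format 52/60 = 86.7%, Format B 151/202 = 74.8% → the skills-based format
Overall: the skills-based format 382/850 = 44.9%, Format B 302/728 = 41.5% → the skills-based format
The skills-based format wins overall and in every industry group — no reversal.

Yes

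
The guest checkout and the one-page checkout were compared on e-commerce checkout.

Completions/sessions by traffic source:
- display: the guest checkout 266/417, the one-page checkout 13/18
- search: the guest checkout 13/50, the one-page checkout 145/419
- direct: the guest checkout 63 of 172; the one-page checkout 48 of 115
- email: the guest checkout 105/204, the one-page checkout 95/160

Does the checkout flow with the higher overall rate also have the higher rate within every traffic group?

No

Display: the guest checkout 266/417 = 63.8%, the one-page checkout 13/18 = 72.2% → the one-page checkout
Search: the guest checkout 13/50 = 26.0%, the one-page checkout 145/419 = 34.6% → the one-page checkout
Direct: the guest checkout 63/172 = 36.6%, the one-page checkout 48/115 = 41.7% → the one-page checkout
Email: the guest checkout 105/204 = 51.5%, the one-page checkout 95/160 = 59.4% → the one-page checkout
Overall: the guest checkout 447/843 = 53.0%, the one-page checkout 301/712 = 42.3% → the guest checkout
The one-page checkout wins each traffic group but the guest checkout wins overall — the comparison reverses. The one-page checkout's sessions skew toward search, which has a lower base rate.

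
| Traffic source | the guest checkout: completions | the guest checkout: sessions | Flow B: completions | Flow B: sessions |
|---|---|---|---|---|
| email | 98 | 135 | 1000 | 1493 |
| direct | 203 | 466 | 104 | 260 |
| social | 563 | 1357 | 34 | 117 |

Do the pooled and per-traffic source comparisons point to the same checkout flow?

No

Email: the guest checkout 98/135 = 72.6%, Flow B 1000/1493 = 67.0% → the guest checkout
Direct: the guest checkout 203/466 = 43.6%, Flow B 104/260 = 40.0% → the guest checkout
Social: the guest checkout 563/1357 = 41.5%, Flow B 34/117 = 29.1% → the guest checkout
Overall: the guest checkout 864/1958 = 44.1%, Flow B 1138/1870 = 60.9% → Flow B
The guest checkout wins each traffic group but Flow B wins overall — the comparison reverses. The guest checkout's sessions skew toward social, which has a lower base rate.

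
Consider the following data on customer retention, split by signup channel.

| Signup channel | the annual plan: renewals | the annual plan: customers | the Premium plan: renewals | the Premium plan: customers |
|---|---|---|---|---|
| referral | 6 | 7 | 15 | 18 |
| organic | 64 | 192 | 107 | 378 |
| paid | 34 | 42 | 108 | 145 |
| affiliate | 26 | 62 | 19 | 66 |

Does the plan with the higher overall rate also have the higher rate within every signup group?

Referral: the annual plan 6/7 = 85.7%, the Premium plan 15/18 = 83.3% → the annual plan
Organic: the annual plan 64/192 = 33.3%, the Premium plan 107/378 = 28.3% → the annual plan
Paid: the annual plan 34/42 = 81.0%, the Premium plan 108/145 = 74.5% → the annual plan
Affiliate: the annual plan 26/62 = 41.9%, the Premium plan 19/66 = 28.8% → the annual plan
Overall: the annual plan 130/303 = 42.9%, the Premium plan 249/607 = 41.0% → the annual plan
The annual plan wins overall and in every signup group — no reversal.

Yes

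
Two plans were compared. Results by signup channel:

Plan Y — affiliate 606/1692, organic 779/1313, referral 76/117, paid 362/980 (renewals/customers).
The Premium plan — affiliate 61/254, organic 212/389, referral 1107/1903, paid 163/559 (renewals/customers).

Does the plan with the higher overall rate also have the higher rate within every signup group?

Affiliate: Plan Y 606/1692 = 35.8%, the Premium plan 61/254 = 24.0% → Plan Y
Organic: Plan Y 779/1313 = 59.3%, the Premium plan 212/389 = 54.5% → Plan Y
Referral: Plan Y 76/117 = 65.0%, the Premium plan 1107/1903 = 58.2% → Plan Y
Paid: Plan Y 362/980 = 36.9%, the Premium plan 163/559 = 29.2% → Plan Y
Overall: Plan Y 1823/4102 = 44.4%, the Premium plan 1543/3105 = 49.7% → the Premium plan
Plan Y wins each signup group but the Premium plan wins overall — the comparison reverses. Plan Y's customers skew toward affiliate, which has a lower base rate.

No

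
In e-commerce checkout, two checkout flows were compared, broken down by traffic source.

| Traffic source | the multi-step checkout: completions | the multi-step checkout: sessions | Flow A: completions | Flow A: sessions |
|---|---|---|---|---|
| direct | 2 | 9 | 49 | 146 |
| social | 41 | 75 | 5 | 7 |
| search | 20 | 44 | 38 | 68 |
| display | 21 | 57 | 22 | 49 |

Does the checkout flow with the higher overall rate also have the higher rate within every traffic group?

No

Direct: the multi-step checkout 2/9 = 22.2%, Flow A 49/146 = 33.6% → Flow A
Social: the multi-step checkout 41/75 = 54.7%, Flow A 5/7 = 71.4% → Flow A
Search: the multi-step checkout 20/44 = 45.5%, Flow A 38/68 = 55.9% → Flow A
Display: the multi-step checkout 21/57 = 36.8%, Flow A 22/49 = 44.9% → Flow A
Overall: the multi-step checkout 84/185 = 45.4%, Flow A 114/270 = 42.2% → the multi-step checkout
Flow A wins each traffic group but the multi-step checkout wins overall — the comparison reverses. Flow A's sessions skew toward direct, which has a lower base rate.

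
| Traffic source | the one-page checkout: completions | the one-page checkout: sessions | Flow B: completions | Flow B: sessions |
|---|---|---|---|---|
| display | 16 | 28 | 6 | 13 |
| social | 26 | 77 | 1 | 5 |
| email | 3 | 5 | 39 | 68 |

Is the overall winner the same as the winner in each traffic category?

Display: the one-page checkout 16/28 = 57.1%, Flow B 6/13 = 46.2% → the one-page checkout
Social: the one-page checkout 26/77 = 33.8%, Flow B 1/5 = 20.0% → the one-page checkout
Email: the one-page checkout 3/5 = 60.0%, Flow B 39/68 = 57.4% → the one-page checkout
Overall: the one-page checkout 45/110 = 40.9%, Flow B 46/86 = 53.5% → Flow B
The one-page checkout wins each traffic group but Flow B wins overall — the comparison reverses. The one-page checkout's sessions skew toward social, which has a lower base rate.

No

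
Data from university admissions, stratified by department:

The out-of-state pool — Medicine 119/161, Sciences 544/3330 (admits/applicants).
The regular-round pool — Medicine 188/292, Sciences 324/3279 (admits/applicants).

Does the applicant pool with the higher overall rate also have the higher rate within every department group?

Medicine: the out-of-state pool 119/161 = 73.9%, the regular-round pool 188/292 = 64.4% → the out-of-state pool
Sciences: the out-of-state pool 544/3330 = 16.3%, the regular-round pool 324/3279 = 9.9% → the out-of-state pool
Overall: the out-of-state pool 663/3491 = 19.0%, the regular-round pool 512/3571 = 14.3% → the out-of-state pool
The out-of-state pool wins overall and in every department group — no reversal.

Yes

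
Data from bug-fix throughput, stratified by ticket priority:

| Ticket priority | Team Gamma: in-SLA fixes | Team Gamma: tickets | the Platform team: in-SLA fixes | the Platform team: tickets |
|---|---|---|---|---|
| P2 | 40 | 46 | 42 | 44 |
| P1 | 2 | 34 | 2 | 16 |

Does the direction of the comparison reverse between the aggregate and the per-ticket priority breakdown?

No

P2: Team Gamma 40/46 = 87.0%, the Platform team 42/44 = 95.5% → the Platform team
P1: Team Gamma 2/34 = 5.9%, the Platform team 2/16 = 12.5% → the Platform team
Overall: Team Gamma 42/80 = 52.5%, the Platform team 44/60 = 73.3% → the Platform team
The Platform team wins overall and in every ticket group — no reversal.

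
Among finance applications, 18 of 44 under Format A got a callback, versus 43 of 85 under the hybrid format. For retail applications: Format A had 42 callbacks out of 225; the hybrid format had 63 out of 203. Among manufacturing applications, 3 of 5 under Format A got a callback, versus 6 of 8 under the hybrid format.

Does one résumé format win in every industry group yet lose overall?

Finance: Format A 18/44 = 40.9%, the hybrid format 43/85 = 50.6% → the hybrid format
Retail: Format A 42/225 = 18.7%, the hybrid format 63/203 = 31.0% → the hybrid format
Manufacturing: Format A 3/5 = 60.0%, the hybrid format 6/8 = 75.0% → the hybrid format
Overall: Format A 63/274 = 23.0%, the hybrid format 112/296 = 37.8% → the hybrid format
The hybrid format wins overall and in every industry group — no reversal.

No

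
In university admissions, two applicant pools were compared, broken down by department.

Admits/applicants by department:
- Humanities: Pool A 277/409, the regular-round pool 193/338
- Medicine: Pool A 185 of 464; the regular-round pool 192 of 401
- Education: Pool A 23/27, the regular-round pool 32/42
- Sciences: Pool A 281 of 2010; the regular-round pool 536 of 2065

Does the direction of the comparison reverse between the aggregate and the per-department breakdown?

No

Humanities: Pool A 277/409 = 67.7%, the regular-round pool 193/338 = 57.1% → Pool A
Medicine: Pool A 185/464 = 39.9%, the regular-round pool 192/401 = 47.9% → the regular-round pool
Education: Pool A 23/27 = 85.2%, the regular-round pool 32/42 = 76.2% → Pool A
Sciences: Pool A 281/2010 = 14.0%, the regular-round pool 536/2065 = 26.0% → the regular-round pool
Overall: Pool A 766/2910 = 26.3%, the regular-round pool 953/2846 = 33.5% → the regular-round pool
Neither sweeps: Pool A wins 2 of 4 groups, the regular-round pool wins 2. The regular-round pool wins overall but not every group — no Simpson reversal.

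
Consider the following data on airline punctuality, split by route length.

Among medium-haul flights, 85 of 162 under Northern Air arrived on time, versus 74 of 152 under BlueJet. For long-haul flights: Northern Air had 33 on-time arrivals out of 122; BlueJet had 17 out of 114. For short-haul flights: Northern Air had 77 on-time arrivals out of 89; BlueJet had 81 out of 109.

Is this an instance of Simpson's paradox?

Medium-haul: Northern Air 85/162 = 52.5%, BlueJet 74/152 = 48.7% → Northern Air
Long-haul: Northern Air 33/122 = 27.0%, BlueJet 17/114 = 14.9% → Northern Air
Short-haul: Northern Air 77/89 = 86.5%, BlueJet 81/109 = 74.3% → Northern Air
Overall: Northern Air 195/373 = 52.3%, BlueJet 172/375 = 45.9% → Northern Air
Northern Air wins overall and in every route group — no reversal.

No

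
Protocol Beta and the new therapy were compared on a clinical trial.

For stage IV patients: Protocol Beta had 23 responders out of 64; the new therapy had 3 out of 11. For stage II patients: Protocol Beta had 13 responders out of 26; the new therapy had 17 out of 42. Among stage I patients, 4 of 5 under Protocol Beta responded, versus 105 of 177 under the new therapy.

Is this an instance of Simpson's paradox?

Yes

Stage IV: Protocol Beta 23/64 = 35.9%, the new therapy 3/11 = 27.3% → Protocol Beta
Stage II: Protocol Beta 13/26 = 50.0%, the new therapy 17/42 = 40.5% → Protocol Beta
Stage I: Protocol Beta 4/5 = 80.0%, the new therapy 105/177 = 59.3% → Protocol Beta
Overall: Protocol Beta 40/95 = 42.1%, the new therapy 125/230 = 54.3% → the new therapy
Protocol Beta wins each disease group but the new therapy wins overall — the comparison reverses. Protocol Beta's patients skew toward stage IV, which has a lower base rate.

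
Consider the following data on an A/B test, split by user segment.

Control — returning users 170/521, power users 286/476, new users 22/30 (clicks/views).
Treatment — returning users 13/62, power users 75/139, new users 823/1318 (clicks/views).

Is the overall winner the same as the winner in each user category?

Returning users: Control 170/521 = 32.6%, Treatment 13/62 = 21.0% → Control
Power users: Control 286/476 = 60.1%, Treatment 75/139 = 54.0% → Control
New users: Control 22/30 = 73.3%, Treatment 823/1318 = 62.4% → Control
Overall: Control 478/1027 = 46.5%, Treatment 911/1519 = 60.0% → Treatment
Control wins each user group but Treatment wins overall — the comparison reverses. Control's views skew toward returning users, which has a lower base rate.

No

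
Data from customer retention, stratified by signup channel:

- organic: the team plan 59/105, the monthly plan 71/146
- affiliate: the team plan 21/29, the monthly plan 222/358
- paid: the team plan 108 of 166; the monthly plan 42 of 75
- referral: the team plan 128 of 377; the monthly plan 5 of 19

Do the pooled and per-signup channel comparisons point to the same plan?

No

Organic: the team plan 59/105 = 56.2%, the monthly plan 71/146 = 48.6% → the team plan
Affiliate: the team plan 21/29 = 72.4%, the monthly plan 222/358 = 62.0% → the team plan
Paid: the team plan 108/166 = 65.1%, the monthly plan 42/75 = 56.0% → the team plan
Referral: the team plan 128/377 = 34.0%, the monthly plan 5/19 = 26.3% → the team plan
Overall: the team plan 316/677 = 46.7%, the monthly plan 340/598 = 56.9% → the monthly plan
The team plan wins each signup group but the monthly plan wins overall — the comparison reverses. The team plan's customers skew toward referral, which has a lower base rate.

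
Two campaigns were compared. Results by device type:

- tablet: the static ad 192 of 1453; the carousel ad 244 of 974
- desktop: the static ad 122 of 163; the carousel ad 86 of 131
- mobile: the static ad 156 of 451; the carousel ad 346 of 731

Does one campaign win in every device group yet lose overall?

No

Tablet: the static ad 192/1453 = 13.2%, the carousel ad 244/974 = 25.1% → the carousel ad
Desktop: the static ad 122/163 = 74.8%, the carousel ad 86/131 = 65.6% → the static ad
Mobile: the static ad 156/451 = 34.6%, the carousel ad 346/731 = 47.3% → the carousel ad
Overall: the static ad 470/2067 = 22.7%, the carousel ad 676/1836 = 36.8% → the carousel ad
Neither sweeps: the static ad wins 1 of 3 groups, the carousel ad wins 2. The carousel ad wins overall but not every group — no Simpson reversal.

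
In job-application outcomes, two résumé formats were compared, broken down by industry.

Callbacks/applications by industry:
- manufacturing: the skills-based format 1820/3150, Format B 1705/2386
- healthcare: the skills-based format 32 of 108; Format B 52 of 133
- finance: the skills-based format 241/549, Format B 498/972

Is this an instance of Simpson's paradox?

No

Manufacturing: the skills-based format 1820/3150 = 57.8%, Format B 1705/2386 = 71.5% → Format B
Healthcare: the skills-based format 32/108 = 29.6%, Format B 52/133 = 39.1% → Format B
Finance: the skills-based format 241/549 = 43.9%, Format B 498/972 = 51.2% → Format B
Overall: the skills-based format 2093/3807 = 55.0%, Format B 2255/3491 = 64.6% → Format B
Format B wins overall and in every industry group — no reversal.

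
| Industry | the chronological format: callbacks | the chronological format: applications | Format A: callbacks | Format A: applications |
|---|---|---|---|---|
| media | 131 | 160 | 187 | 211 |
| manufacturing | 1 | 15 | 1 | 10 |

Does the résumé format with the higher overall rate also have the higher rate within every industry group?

Media: the chronological format 131/160 = 81.9%, Format A 187/211 = 88.6% → Format A
Manufacturing: the chronological format 1/15 = 6.7%, Format A 1/10 = 10.0% → Format A
Overall: the chronological format 132/175 = 75.4%, Format A 188/221 = 85.1% → Format A
Format A wins overall and in every industry group — no reversal.

Yes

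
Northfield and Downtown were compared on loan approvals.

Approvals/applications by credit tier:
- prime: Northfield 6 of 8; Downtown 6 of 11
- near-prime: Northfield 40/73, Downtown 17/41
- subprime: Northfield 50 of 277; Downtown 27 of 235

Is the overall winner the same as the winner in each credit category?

Prime: Northfield 6/8 = 75.0%, Downtown 6/11 = 54.5% → Northfield
Near-prime: Northfield 40/73 = 54.8%, Downtown 17/41 = 41.5% → Northfield
Subprime: Northfield 50/277 = 18.1%, Downtown 27/235 = 11.5% → Northfield
Overall: Northfield 96/358 = 26.8%, Downtown 50/287 = 17.4% → Northfield
Northfield wins overall and in every credit group — no reversal.

Yes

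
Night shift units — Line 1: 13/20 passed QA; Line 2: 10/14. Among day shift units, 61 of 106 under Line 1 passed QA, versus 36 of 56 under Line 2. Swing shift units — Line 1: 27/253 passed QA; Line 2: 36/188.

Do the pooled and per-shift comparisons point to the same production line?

Night shift: Line 1 13/20 = 65.0%, Line 2 10/14 = 71.4% → Line 2
Day shift: Line 1 61/106 = 57.5%, Line 2 36/56 = 64.3% → Line 2
Swing shift: Line 1 27/253 = 10.7%, Line 2 36/188 = 19.1% → Line 2
Overall: Line 1 101/379 = 26.6%, Line 2 82/258 = 31.8% → Line 2
Line 2 wins overall and in every shift group — no reversal.

Yes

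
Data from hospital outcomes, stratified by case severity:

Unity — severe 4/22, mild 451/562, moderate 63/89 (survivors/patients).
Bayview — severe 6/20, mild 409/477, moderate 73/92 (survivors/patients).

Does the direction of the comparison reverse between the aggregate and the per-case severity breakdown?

No

Severe: Unity 4/22 = 18.2%, Bayview 6/20 = 30.0% → Bayview
Mild: Unity 451/562 = 80.2%, Bayview 409/477 = 85.7% → Bayview
Moderate: Unity 63/89 = 70.8%, Bayview 73/92 = 79.3% → Bayview
Overall: Unity 518/673 = 77.0%, Bayview 488/589 = 82.9% → Bayview
Bayview wins overall and in every case group — no reversal.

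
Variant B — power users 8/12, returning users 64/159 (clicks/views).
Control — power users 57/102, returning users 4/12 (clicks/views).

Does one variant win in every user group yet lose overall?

Power users: Variant B 8/12 = 66.7%, Control 57/102 = 55.9% → Variant B
Returning users: Variant B 64/159 = 40.3%, Control 4/12 = 33.3% → Variant B
Overall: Variant B 72/171 = 42.1%, Control 61/114 = 53.5% → Control
Variant B wins each user group but Control wins overall — the comparison reverses. Variant B's views skew toward returning users, which has a lower base rate.

Yes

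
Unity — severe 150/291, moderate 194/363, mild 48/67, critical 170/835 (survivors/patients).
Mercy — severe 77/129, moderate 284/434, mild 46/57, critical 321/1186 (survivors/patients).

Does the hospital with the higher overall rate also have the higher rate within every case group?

Severe: Unity 150/291 = 51.5%, Mercy 77/129 = 59.7% → Mercy
Moderate: Unity 194/363 = 53.4%, Mercy 284/434 = 65.4% → Mercy
Mild: Unity 48/67 = 71.6%, Mercy 46/57 = 80.7% → Mercy
Critical: Unity 170/835 = 20.4%, Mercy 321/1186 = 27.1% → Mercy
Overall: Unity 562/1556 = 36.1%, Mercy 728/1806 = 40.3% → Mercy
Mercy wins overall and in every case group — no reversal.

Yes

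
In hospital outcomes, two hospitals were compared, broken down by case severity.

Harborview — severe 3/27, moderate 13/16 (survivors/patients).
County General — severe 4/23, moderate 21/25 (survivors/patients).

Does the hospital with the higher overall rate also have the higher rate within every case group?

Severe: Harborview 3/27 = 11.1%, County General 4/23 = 17.4% → County General
Moderate: Harborview 13/16 = 81.2%, County General 21/25 = 84.0% → County General
Overall: Harborview 16/43 = 37.2%, County General 25/48 = 52.1% → County General
County General wins overall and in every case group — no reversal.

Yes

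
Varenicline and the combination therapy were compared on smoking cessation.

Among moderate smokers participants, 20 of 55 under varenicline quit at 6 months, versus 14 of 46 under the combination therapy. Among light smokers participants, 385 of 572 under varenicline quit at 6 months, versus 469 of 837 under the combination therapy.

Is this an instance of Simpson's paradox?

No

Moderate smokers: varenicline 20/55 = 36.4%, the combination therapy 14/46 = 30.4% → varenicline
Light smokers: varenicline 385/572 = 67.3%, the combination therapy 469/837 = 56.0% → varenicline
Overall: varenicline 405/627 = 64.6%, the combination therapy 483/883 = 54.7% → varenicline
Varenicline wins overall and in every dependence group — no reversal.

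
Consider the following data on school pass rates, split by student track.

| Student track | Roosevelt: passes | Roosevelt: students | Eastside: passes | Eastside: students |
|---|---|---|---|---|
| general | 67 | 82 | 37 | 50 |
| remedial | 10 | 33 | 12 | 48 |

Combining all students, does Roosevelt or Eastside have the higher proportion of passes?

General: Roosevelt 67/82 = 81.7%, Eastside 37/50 = 74.0% → Roosevelt
Remedial: Roosevelt 10/33 = 30.3%, Eastside 12/48 = 25.0% → Roosevelt
Overall: Roosevelt 77/115 = 67.0%, Eastside 49/98 = 50.0% → Roosevelt

Roosevelt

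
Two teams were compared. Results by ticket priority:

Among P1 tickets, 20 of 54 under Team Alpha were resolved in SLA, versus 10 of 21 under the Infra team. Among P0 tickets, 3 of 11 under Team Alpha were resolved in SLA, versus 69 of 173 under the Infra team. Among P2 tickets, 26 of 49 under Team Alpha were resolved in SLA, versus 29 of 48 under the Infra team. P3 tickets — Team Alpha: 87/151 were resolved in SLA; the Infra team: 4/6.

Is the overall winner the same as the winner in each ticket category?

P1: Team Alpha 20/54 = 37.0%, the Infra team 10/21 = 47.6% → the Infra team
P0: Team Alpha 3/11 = 27.3%, the Infra team 69/173 = 39.9% → the Infra team
P2: Team Alpha 26/49 = 53.1%, the Infra team 29/48 = 60.4% → the Infra team
P3: Team Alpha 87/151 = 57.6%, the Infra team 4/6 = 66.7% → the Infra team
Overall: Team Alpha 136/265 = 51.3%, the Infra team 112/248 = 45.2% → Team Alpha
The Infra team wins each ticket group but Team Alpha wins overall — the comparison reverses. The Infra team's tickets skew toward P0, which has a lower base rate.

No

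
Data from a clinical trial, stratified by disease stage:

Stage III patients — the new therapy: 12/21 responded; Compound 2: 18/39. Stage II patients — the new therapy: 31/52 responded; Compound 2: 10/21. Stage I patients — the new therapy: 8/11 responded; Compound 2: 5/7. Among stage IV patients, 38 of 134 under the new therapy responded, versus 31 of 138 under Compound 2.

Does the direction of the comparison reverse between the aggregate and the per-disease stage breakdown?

No

Stage III: the new therapy 12/21 = 57.1%, Compound 2 18/39 = 46.2% → the new therapy
Stage II: the new therapy 31/52 = 59.6%, Compound 2 10/21 = 47.6% → the new therapy
Stage I: the new therapy 8/11 = 72.7%, Compound 2 5/7 = 71.4% → the new therapy
Stage IV: the new therapy 38/134 = 28.4%, Compound 2 31/138 = 22.5% → the new therapy
Overall: the new therapy 89/218 = 40.8%, Compound 2 64/205 = 31.2% → the new therapy
The new therapy wins overall and in every disease group — no reversal.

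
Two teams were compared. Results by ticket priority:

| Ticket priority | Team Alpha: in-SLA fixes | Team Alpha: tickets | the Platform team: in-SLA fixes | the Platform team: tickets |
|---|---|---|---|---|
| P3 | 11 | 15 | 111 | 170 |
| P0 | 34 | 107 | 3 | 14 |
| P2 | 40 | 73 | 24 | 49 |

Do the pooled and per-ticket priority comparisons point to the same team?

P3: Team Alpha 11/15 = 73.3%, the Platform team 111/170 = 65.3% → Team Alpha
P0: Team Alpha 34/107 = 31.8%, the Platform team 3/14 = 21.4% → Team Alpha
P2: Team Alpha 40/73 = 54.8%, the Platform team 24/49 = 49.0% → Team Alpha
Overall: Team Alpha 85/195 = 43.6%, the Platform team 138/233 = 59.2% → the Platform team
Team Alpha wins each ticket group but the Platform team wins overall — the comparison reverses. Team Alpha's tickets skew toward P0, which has a lower base rate.

No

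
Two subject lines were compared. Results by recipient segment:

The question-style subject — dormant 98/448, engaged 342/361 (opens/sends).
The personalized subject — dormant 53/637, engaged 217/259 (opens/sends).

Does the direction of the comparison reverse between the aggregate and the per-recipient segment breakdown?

No

Dormant: the question-style subject 98/448 = 21.9%, the personalized subject 53/637 = 8.3% → the question-style subject
Engaged: the question-style subject 342/361 = 94.7%, the personalized subject 217/259 = 83.8% → the question-style subject
Overall: the question-style subject 440/809 = 54.4%, the personalized subject 270/896 = 30.1% → the question-style subject
The question-style subject wins overall and in every recipient group — no reversal.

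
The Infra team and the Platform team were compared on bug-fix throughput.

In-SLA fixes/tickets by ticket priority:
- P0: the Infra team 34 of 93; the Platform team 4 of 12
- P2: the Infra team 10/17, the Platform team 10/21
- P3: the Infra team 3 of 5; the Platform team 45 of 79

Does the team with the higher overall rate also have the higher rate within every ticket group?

P0: the Infra team 34/93 = 36.6%, the Platform team 4/12 = 33.3% → the Infra team
P2: the Infra team 10/17 = 58.8%, the Platform team 10/21 = 47.6% → the Infra team
P3: the Infra team 3/5 = 60.0%, the Platform team 45/79 = 57.0% → the Infra team
Overall: the Infra team 47/115 = 40.9%, the Platform team 59/112 = 52.7% → the Platform team
The Infra team wins each ticket group but the Platform team wins overall — the comparison reverses. The Infra team's tickets skew toward P0, which has a lower base rate.

No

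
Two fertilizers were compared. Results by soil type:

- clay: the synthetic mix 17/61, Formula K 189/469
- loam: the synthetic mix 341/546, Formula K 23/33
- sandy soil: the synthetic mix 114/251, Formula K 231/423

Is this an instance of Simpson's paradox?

Clay: the synthetic mix 17/61 = 27.9%, Formula K 189/469 = 40.3% → Formula K
Loam: the synthetic mix 341/546 = 62.5%, Formula K 23/33 = 69.7% → Formula K
Sandy soil: the synthetic mix 114/251 = 45.4%, Formula K 231/423 = 54.6% → Formula K
Overall: the synthetic mix 472/858 = 55.0%, Formula K 443/925 = 47.9% → the synthetic mix
Formula K wins each soil group but the synthetic mix wins overall — the comparison reverses. Formula K's plots skew toward clay, which has a lower base rate.

Yes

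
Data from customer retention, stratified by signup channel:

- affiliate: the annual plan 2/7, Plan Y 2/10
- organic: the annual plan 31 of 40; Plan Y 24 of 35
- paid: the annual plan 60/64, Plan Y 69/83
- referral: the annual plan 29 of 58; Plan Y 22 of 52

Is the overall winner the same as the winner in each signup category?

Yes

Affiliate: the annual plan 2/7 = 28.6%, Plan Y 2/10 = 20.0% → the annual plan
Organic: the annual plan 31/40 = 77.5%, Plan Y 24/35 = 68.6% → the annual plan
Paid: the annual plan 60/64 = 93.8%, Plan Y 69/83 = 83.1% → the annual plan
Referral: the annual plan 29/58 = 50.0%, Plan Y 22/52 = 42.3% → the annual plan
Overall: the annual plan 122/169 = 72.2%, Plan Y 117/180 = 65.0% → the annual plan
The annual plan wins overall and in every signup group — no reversal.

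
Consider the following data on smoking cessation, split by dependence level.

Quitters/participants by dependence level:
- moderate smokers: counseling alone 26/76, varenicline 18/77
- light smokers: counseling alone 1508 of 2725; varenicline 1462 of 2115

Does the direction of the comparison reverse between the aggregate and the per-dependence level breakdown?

Moderate smokers: counseling alone 26/76 = 34.2%, varenicline 18/77 = 23.4% → counseling alone
Light smokers: counseling alone 1508/2725 = 55.3%, varenicline 1462/2115 = 69.1% → varenicline
Overall: counseling alone 1534/2801 = 54.8%, varenicline 1480/2192 = 67.5% → varenicline
Neither sweeps: counseling alone wins 1 of 2 groups, varenicline wins 1. Varenicline wins overall but not every group — no Simpson reversal.

No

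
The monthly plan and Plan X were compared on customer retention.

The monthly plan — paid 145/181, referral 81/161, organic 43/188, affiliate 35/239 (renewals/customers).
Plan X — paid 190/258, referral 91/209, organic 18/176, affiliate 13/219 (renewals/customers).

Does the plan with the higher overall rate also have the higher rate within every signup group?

Yes

Paid: the monthly plan 145/181 = 80.1%, Plan X 190/258 = 73.6% → the monthly plan
Referral: the monthly plan 81/161 = 50.3%, Plan X 91/209 = 43.5% → the monthly plan
Organic: the monthly plan 43/188 = 22.9%, Plan X 18/176 = 10.2% → the monthly plan
Affiliate: the monthly plan 35/239 = 14.6%, Plan X 13/219 = 5.9% → the monthly plan
Overall: the monthly plan 304/769 = 39.5%, Plan X 312/862 = 36.2% → the monthly plan
The monthly plan wins overall and in every signup group — no reversal.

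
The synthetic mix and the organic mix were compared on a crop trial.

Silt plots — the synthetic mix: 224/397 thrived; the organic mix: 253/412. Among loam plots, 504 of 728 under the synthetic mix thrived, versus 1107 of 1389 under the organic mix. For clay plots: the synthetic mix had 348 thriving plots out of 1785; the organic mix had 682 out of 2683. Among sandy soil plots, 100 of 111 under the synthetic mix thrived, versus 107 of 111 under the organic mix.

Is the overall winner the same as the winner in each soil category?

Yes

Silt: the synthetic mix 224/397 = 56.4%, the organic mix 253/412 = 61.4% → the organic mix
Loam: the synthetic mix 504/728 = 69.2%, the organic mix 1107/1389 = 79.7% → the organic mix
Clay: the synthetic mix 348/1785 = 19.5%, the organic mix 682/2683 = 25.4% → the organic mix
Sandy soil: the synthetic mix 100/111 = 90.1%, the organic mix 107/111 = 96.4% → the organic mix
Overall: the synthetic mix 1176/3021 = 38.9%, the organic mix 2149/4595 = 46.8% → the organic mix
The organic mix wins overall and in every soil group — no reversal.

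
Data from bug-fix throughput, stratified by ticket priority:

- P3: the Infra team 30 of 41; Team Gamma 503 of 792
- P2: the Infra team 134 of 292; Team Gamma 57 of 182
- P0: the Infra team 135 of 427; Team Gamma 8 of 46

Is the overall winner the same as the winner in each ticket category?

No

P3: the Infra team 30/41 = 73.2%, Team Gamma 503/792 = 63.5% → the Infra team
P2: the Infra team 134/292 = 45.9%, Team Gamma 57/182 = 31.3% → the Infra team
P0: the Infra team 135/427 = 31.6%, Team Gamma 8/46 = 17.4% → the Infra team
Overall: the Infra team 299/760 = 39.3%, Team Gamma 568/1020 = 55.7% → Team Gamma
The Infra team wins each ticket group but Team Gamma wins overall — the comparison reverses. The Infra team's tickets skew toward P0, which has a lower base rate.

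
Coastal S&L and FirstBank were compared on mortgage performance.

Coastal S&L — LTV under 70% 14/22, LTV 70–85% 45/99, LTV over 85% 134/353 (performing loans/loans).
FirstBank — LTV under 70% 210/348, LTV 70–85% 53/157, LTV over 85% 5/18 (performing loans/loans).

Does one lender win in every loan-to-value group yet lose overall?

LTV under 70%: Coastal S&L 14/22 = 63.6%, FirstBank 210/348 = 60.3% → Coastal S&L
LTV 70–85%: Coastal S&L 45/99 = 45.5%, FirstBank 53/157 = 33.8% → Coastal S&L
LTV over 85%: Coastal S&L 134/353 = 38.0%, FirstBank 5/18 = 27.8% → Coastal S&L
Overall: Coastal S&L 193/474 = 40.7%, FirstBank 268/523 = 51.2% → FirstBank
Coastal S&L wins each loan-to-value group but FirstBank wins overall — the comparison reverses. Coastal S&L's loans skew toward LTV over 85%, which has a lower base rate.

Yes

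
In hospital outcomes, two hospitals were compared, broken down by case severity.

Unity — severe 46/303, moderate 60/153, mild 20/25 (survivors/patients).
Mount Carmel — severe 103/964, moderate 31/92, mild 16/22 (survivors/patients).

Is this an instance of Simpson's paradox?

Severe: Unity 46/303 = 15.2%, Mount Carmel 103/964 = 10.7% → Unity
Moderate: Unity 60/153 = 39.2%, Mount Carmel 31/92 = 33.7% → Unity
Mild: Unity 20/25 = 80.0%, Mount Carmel 16/22 = 72.7% → Unity
Overall: Unity 126/481 = 26.2%, Mount Carmel 150/1078 = 13.9% → Unity
Unity wins overall and in every case group — no reversal.

No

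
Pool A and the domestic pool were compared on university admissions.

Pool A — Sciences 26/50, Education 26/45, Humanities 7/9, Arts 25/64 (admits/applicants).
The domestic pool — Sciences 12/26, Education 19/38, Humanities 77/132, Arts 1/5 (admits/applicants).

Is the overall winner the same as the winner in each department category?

Sciences: Pool A 26/50 = 52.0%, the domestic pool 12/26 = 46.2% → Pool A
Education: Pool A 26/45 = 57.8%, the domestic pool 19/38 = 50.0% → Pool A
Humanities: Pool A 7/9 = 77.8%, the domestic pool 77/132 = 58.3% → Pool A
Arts: Pool A 25/64 = 39.1%, the domestic pool 1/5 = 20.0% → Pool A
Overall: Pool A 84/168 = 50.0%, the domestic pool 109/201 = 54.2% → the domestic pool
Pool A wins each department group but the domestic pool wins overall — the comparison reverses. Pool A's applicants skew toward Arts, which has a lower base rate.

No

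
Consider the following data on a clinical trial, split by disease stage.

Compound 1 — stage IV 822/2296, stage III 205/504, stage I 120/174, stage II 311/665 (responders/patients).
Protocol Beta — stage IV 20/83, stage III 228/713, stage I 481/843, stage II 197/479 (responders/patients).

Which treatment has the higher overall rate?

Stage IV: Compound 1 822/2296 = 35.8%, Protocol Beta 20/83 = 24.1% → Compound 1
Stage III: Compound 1 205/504 = 40.7%, Protocol Beta 228/713 = 32.0% → Compound 1
Stage I: Compound 1 120/174 = 69.0%, Protocol Beta 481/843 = 57.1% → Compound 1
Stage II: Compound 1 311/665 = 46.8%, Protocol Beta 197/479 = 41.1% → Compound 1
Overall: Compound 1 1458/3639 = 40.1%, Protocol Beta 926/2118 = 43.7% → Protocol Beta
(Compound 1 wins every disease group but Protocol Beta wins overall — Compound 1's patients skew toward the low-rate stage IV group.)

Protocol Beta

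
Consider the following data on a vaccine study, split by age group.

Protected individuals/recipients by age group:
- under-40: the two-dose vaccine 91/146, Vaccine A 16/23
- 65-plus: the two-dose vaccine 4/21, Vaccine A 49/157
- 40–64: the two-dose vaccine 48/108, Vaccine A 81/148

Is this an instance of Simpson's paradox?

Yes

Under-40: the two-dose vaccine 91/146 = 62.3%, Vaccine A 16/23 = 69.6% → Vaccine A
65-plus: the two-dose vaccine 4/21 = 19.0%, Vaccine A 49/157 = 31.2% → Vaccine A
40–64: the two-dose vaccine 48/108 = 44.4%, Vaccine A 81/148 = 54.7% → Vaccine A
Overall: the two-dose vaccine 143/275 = 52.0%, Vaccine A 146/328 = 44.5% → the two-dose vaccine
Vaccine A wins each age group but the two-dose vaccine wins overall — the comparison reverses. Vaccine A's recipients skew toward 65-plus, which has a lower base rate.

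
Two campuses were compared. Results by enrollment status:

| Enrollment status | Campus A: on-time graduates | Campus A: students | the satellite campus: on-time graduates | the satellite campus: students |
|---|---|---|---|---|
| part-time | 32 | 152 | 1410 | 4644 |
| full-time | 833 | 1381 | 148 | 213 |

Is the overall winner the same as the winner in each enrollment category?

Part-time: Campus A 32/152 = 21.1%, the satellite campus 1410/4644 = 30.4% → the satellite campus
Full-time: Campus A 833/1381 = 60.3%, the satellite campus 148/213 = 69.5% → the satellite campus
Overall: Campus A 865/1533 = 56.4%, the satellite campus 1558/4857 = 32.1% → Campus A
The satellite campus wins each enrollment group but Campus A wins overall — the comparison reverses. The satellite campus's students skew toward part-time, which has a lower base rate.

No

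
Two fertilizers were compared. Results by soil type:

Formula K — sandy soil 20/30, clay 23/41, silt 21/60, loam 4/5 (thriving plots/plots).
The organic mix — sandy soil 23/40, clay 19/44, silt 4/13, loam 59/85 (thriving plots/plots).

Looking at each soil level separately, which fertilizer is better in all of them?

Sandy soil: Formula K 20/30 = 66.7%, the organic mix 23/40 = 57.5% → Formula K
Clay: Formula K 23/41 = 56.1%, the organic mix 19/44 = 43.2% → Formula K
Silt: Formula K 21/60 = 35.0%, the organic mix 4/13 = 30.8% → Formula K
Loam: Formula K 4/5 = 80.0%, the organic mix 59/85 = 69.4% → Formula K
Formula K has the higher rate in all 4 groups.

Formula K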